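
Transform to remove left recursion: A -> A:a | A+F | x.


Left-recursive alternatives: A:a, A+F; non-recursive: x
Introduce A': A -> xA', A' -> :aA' | +FA' | ε


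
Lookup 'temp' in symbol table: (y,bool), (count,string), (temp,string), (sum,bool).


Lookup 'temp' → type string


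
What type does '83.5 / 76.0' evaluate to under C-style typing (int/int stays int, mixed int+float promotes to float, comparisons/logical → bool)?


Operand types: float / float
Rule: mixed int/float promotes to float; int/int stays int
Result type: float


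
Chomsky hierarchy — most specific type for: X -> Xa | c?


Left-linear: every RHS is a terminal or one nonterminal followed by a terminal
Classification: Type 3 (Regular)


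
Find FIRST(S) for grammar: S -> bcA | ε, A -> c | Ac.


Per alternative of S: FIRST(bcA) = {b}; FIRST(ε) = {ε}
FIRST(S) = {b, ε}


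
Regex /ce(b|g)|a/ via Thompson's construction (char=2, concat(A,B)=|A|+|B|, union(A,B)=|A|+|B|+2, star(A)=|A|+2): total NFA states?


Syntax tree has 5 char leaf(s), 2 union(s), 0 star(s)
chars contribute 5×2 = 10; each union adds +2; each star adds +2
Total: 10 + 4 + 0 = 14 states


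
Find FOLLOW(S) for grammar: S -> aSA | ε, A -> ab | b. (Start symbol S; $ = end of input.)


$ ∈ FOLLOW(S). For each A -> αBβ: add FIRST(β)\{ε} to FOLLOW(B); if β nullable, add FOLLOW(A).
FOLLOW(S) = {$, a, b}


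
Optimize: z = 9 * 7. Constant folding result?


9 * 7 = 63 at compile time
Optimized: z = 63


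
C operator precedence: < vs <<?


'<<' is shift (level 8); '<' is relational (level 7)
Higher level binds tighter
'<<' has higher precedence than '<'


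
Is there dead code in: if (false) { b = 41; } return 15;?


condition is constant false, so the whole block is unreachable
Dead: 'if (false) { b = 41; }'


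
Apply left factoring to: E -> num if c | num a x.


Common prefix: 'num'
Factored: E -> num E', E' -> if c | a x


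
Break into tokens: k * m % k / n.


Scan left to right, longest-match per lexeme
Tokens: ID(k), OP(*), ID(m), OP(%), ID(k), OP(/), ID(n)


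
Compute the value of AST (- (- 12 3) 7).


Evaluate inner: (- 12 3) = 9
Evaluate root: (- 9 7) = 2
Result: 2


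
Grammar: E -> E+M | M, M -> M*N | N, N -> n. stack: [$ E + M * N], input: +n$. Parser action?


handle 'M*N' on top
Action: reduce (M -> M*N)


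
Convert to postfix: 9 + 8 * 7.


* has higher precedence, evaluate 8*7 first
Postfix: 9 8 7 * +


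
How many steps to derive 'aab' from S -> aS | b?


Derivation: S => aS => aaS => aab
Steps: 3


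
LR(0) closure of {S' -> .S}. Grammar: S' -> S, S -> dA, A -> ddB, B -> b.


Start: S' -> .S
For each item with dot before a nonterminal B, add B -> .γ for every B-production
Closure: [S' -> .S, S -> .dA]


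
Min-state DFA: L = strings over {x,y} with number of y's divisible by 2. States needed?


Track (count of y) mod 2: states 0..1, accept at 0
Minimal DFA: 2 states


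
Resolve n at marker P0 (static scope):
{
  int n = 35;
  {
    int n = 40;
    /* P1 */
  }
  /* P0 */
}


n declared in the same block as P0
n = 35


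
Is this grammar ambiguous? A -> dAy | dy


balanced d^n…y^n: each string has a unique parse
Unambiguous


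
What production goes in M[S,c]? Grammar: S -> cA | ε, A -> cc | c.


For [S, c]: 'c' ∈ FIRST(cA)
Entry: S -> cA


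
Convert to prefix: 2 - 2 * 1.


'*' binds tighter: tree is (- 2 (* 2 1))
Prefix: - 2 * 2 1


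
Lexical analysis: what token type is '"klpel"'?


Pattern: double-quoted sequence
Type: STRING_LITERAL


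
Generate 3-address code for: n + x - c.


Break into single-operator statements:
t1 = n + x
t2 = t1 - c


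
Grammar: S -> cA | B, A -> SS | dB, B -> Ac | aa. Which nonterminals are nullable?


A nonterminal is nullable iff some alternative derives ε (directly, or every symbol in it is nullable)
Nullable: {}


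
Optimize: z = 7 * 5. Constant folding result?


7 * 5 = 35 at compile time
Optimized: z = 35


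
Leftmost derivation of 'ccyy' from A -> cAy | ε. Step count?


Derivation: A => cAy => ccAyy => ccyy
Steps: 3


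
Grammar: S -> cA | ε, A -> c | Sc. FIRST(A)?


Per alternative of A: FIRST(c) = {c}; FIRST(Sc) = {c}
FIRST(A) = {c}


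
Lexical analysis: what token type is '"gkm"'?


Pattern: double-quoted sequence
Type: STRING_LITERAL


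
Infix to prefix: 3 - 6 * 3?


'*' binds tighter: tree is (- 3 (* 6 3))
Prefix: - 3 * 6 3


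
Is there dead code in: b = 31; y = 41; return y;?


b is assigned but never read
Dead: 'b = 31'


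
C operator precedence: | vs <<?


'<<' is shift (level 8); '|' is bitwise OR (level 3)
Higher level binds tighter
'<<' has higher precedence than '|'


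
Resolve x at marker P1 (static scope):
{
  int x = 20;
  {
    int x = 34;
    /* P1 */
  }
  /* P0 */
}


x declared in the same block as P1
x = 34


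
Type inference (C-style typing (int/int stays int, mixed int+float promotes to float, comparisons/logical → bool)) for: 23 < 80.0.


Operand types: int < float
Rule: comparison yields bool
Result type: bool


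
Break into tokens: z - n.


Scan left to right, longest-match per lexeme
Tokens: ID(z), OP(-), ID(n)


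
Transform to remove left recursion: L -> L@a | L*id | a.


Left-recursive alternatives: L@a, L*id; non-recursive: a
Introduce L': L -> aL', L' -> @aL' | *idL' | ε


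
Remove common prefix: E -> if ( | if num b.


Common prefix: 'if'
Factored: E -> if E', E' -> ( | num b


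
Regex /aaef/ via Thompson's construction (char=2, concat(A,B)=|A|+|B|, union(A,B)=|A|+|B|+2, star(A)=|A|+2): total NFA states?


Syntax tree has 4 char leaf(s), 0 union(s), 0 star(s)
chars contribute 4×2 = 8; each union adds +2; each star adds +2
Total: 8 + 0 + 0 = 8 states


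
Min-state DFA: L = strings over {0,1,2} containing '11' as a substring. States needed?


KMP-style automaton: 2 progress states + 1 absorbing accept = 3
Minimal DFA: 3 states


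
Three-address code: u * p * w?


Break into single-operator statements:
t1 = u * p
t2 = t1 * w


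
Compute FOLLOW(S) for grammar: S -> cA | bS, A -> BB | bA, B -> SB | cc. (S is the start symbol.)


$ ∈ FOLLOW(S). For each A -> αBβ: add FIRST(β)\{ε} to FOLLOW(B); if β nullable, add FOLLOW(A).
FOLLOW(S) = {$, b, c}


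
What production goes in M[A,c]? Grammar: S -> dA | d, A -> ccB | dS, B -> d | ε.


For [A, c]: 'c' ∈ FIRST(ccB)
Entry: A -> ccB


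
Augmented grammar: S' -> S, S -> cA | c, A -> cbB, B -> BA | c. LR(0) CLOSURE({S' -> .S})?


Start: S' -> .S
For each item with dot before a nonterminal B, add B -> .γ for every B-production
Closure: [S' -> .S, S -> .cA, S -> .c]


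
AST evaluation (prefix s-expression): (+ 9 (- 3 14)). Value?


Evaluate inner: (- 3 14) = -11
Evaluate root: (+ 9 -11) = -2
Result: -2


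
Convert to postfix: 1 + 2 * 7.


* has higher precedence, evaluate 2*7 first
Postfix: 1 2 7 * +


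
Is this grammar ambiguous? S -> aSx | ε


balanced a^n…x^n: each string has a unique parse
Unambiguous


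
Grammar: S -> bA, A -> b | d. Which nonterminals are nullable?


A nonterminal is nullable iff some alternative derives ε (directly, or every symbol in it is nullable)
Nullable: {}


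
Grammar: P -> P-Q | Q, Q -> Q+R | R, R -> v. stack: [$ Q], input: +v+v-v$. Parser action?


shift '+' to continue Q -> Q+R
Action: shift


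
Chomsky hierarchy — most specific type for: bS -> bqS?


LHS has context (more than one symbol) and |LHS| ≤ |RHS|
Classification: Type 1 (Context-Sensitive)


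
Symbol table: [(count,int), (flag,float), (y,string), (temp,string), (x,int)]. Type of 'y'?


Lookup 'y' → type string


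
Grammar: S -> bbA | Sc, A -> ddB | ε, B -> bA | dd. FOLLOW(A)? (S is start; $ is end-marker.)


$ ∈ FOLLOW(S). For each A -> αBβ: add FIRST(β)\{ε} to FOLLOW(B); if β nullable, add FOLLOW(A).
FOLLOW(A) = {$, c}


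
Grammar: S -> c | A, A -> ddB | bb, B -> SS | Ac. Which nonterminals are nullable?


A nonterminal is nullable iff some alternative derives ε (directly, or every symbol in it is nullable)
Nullable: {}


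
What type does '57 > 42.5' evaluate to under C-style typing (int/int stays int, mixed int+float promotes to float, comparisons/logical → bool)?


Operand types: int > float
Rule: comparison yields bool
Result type: bool


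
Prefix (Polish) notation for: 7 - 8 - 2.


left-to-right (same/higher precedence on left): tree is (- (- 7 8) 2)
Prefix: - - 7 8 2


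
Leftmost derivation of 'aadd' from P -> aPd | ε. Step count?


Derivation: P => aPd => aaPdd => aadd
Steps: 3


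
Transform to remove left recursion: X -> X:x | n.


Left-recursive alternatives: X:x; non-recursive: n
Introduce X': X -> nX', X' -> :xX' | ε


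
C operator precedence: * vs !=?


'*' is multiplicative (level 10); '!=' is equality (level 6)
Higher level binds tighter
'*' has higher precedence than '!='


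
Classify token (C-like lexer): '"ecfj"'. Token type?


Pattern: double-quoted sequence
Type: STRING_LITERAL


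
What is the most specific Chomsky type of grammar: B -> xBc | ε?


Single nonterminal LHS, but x^n c^n is not regular
Classification: Type 2 (Context-Free)


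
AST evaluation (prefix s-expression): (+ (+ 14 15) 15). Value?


Evaluate inner: (+ 14 15) = 29
Evaluate root: (+ 29 15) = 44
Result: 44


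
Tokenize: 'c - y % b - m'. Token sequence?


Scan left to right, longest-match per lexeme
Tokens: ID(c), OP(-), ID(y), OP(%), ID(b), OP(-), ID(m)


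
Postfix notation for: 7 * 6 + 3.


Left to right (same or higher precedence on left)
Postfix: 7 6 * 3 +


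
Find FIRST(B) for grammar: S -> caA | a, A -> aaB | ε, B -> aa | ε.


Per alternative of B: FIRST(aa) = {a}; FIRST(ε) = {ε}
FIRST(B) = {a, ε}


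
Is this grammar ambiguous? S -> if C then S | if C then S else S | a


dangling else: 'if C then if C then a else a' parses two ways
Ambiguous


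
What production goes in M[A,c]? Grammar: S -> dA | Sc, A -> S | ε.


For [A, c]: ε is nullable and 'c' ∈ FOLLOW(A)
Entry: A -> ε


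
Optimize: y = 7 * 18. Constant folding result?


7 * 18 = 126 at compile time
Optimized: y = 126


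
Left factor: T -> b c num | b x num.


Common prefix: 'b'
Factored: T -> b T', T' -> c num | x num


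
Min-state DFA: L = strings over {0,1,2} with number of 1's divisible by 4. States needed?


Track (count of 1) mod 4: states 0..3, accept at 0
Minimal DFA: 4 states


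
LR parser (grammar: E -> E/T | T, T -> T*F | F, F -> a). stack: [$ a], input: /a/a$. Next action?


'a' on top is the handle for F -> a
Action: reduce (F -> a)


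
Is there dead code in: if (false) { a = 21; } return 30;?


condition is constant false, so the whole block is unreachable
Dead: 'if (false) { a = 21; }'


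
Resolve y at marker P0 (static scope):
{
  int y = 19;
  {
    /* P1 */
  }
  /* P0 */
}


y declared in the same block as P0
y = 19


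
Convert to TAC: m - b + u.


Break into single-operator statements:
t1 = m - b
t2 = t1 + u


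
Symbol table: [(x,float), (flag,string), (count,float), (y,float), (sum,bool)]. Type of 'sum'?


Lookup 'sum' → type bool


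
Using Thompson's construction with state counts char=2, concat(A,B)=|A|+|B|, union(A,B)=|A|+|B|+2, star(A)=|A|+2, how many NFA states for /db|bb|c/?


Syntax tree has 5 char leaf(s), 2 union(s), 0 star(s)
chars contribute 5×2 = 10; each union adds +2; each star adds +2
Total: 10 + 4 + 0 = 14 states


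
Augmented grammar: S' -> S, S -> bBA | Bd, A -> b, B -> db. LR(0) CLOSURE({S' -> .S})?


Start: S' -> .S
For each item with dot before a nonterminal B, add B -> .γ for every B-production
Closure: [S' -> .S, S -> .bBA, S -> .Bd, B -> .db]


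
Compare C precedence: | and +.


'+' is additive (level 9); '|' is bitwise OR (level 3)
Higher level binds tighter
'+' has higher precedence than '|'


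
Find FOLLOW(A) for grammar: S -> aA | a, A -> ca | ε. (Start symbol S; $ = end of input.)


$ ∈ FOLLOW(S). For each A -> αBβ: add FIRST(β)\{ε} to FOLLOW(B); if β nullable, add FOLLOW(A).
FOLLOW(A) = {$}


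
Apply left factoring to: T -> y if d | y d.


Common prefix: 'y'
Factored: T -> y T', T' -> if d | d


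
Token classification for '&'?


Pattern: operator symbol
Type: OPERATOR


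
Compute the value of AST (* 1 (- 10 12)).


Evaluate inner: (- 10 12) = -2
Evaluate root: (* 1 -2) = -2
Result: -2


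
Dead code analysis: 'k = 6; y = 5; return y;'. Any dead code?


k is assigned but never read
Dead: 'k = 6'


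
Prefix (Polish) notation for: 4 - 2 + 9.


left-to-right (same/higher precedence on left): tree is (+ (- 4 2) 9)
Prefix: + - 4 2 9


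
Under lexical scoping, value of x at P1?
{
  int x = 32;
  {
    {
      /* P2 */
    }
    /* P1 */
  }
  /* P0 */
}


P1's block does not declare x; resolves to the enclosing declaration at depth 0
x = 32


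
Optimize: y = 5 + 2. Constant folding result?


5 + 2 = 7 at compile time
Optimized: y = 7


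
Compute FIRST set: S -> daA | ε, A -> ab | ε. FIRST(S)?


Per alternative of S: FIRST(daA) = {d}; FIRST(ε) = {ε}
FIRST(S) = {d, ε}


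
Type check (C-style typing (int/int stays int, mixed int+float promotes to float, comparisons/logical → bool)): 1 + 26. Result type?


Operand types: int + int
Rule: mixed int/float promotes to float; int/int stays int
Result type: int


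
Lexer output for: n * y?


Scan left to right, longest-match per lexeme
Tokens: ID(n), OP(*), ID(y)


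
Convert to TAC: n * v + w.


Break into single-operator statements:
t1 = n * v
t2 = t1 + w


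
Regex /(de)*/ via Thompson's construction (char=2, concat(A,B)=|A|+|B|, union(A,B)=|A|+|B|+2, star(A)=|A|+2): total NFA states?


Syntax tree has 2 char leaf(s), 0 union(s), 1 star(s)
chars contribute 2×2 = 4; each union adds +2; each star adds +2
Total: 4 + 0 + 2 = 6 states


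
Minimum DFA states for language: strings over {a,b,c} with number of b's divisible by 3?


Track (count of b) mod 3: states 0..2, accept at 0
Minimal DFA: 3 states


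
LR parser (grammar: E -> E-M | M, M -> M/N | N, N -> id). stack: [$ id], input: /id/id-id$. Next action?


'id' on top is the handle for N -> id
Action: reduce (N -> id)


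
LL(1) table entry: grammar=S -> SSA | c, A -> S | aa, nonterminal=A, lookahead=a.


For [A, a]: 'a' ∈ FIRST(aa)
Entry: A -> aa


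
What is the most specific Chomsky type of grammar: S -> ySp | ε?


Single nonterminal LHS, but y^n p^n is not regular
Classification: Type 2 (Context-Free)


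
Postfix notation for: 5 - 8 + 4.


Left to right (same or higher precedence on left)
Postfix: 5 8 - 4 +


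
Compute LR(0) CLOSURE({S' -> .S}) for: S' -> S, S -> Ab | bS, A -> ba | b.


Start: S' -> .S
For each item with dot before a nonterminal B, add B -> .γ for every B-production
Closure: [S' -> .S, S -> .Ab, S -> .bS, A -> .ba, A -> .b]


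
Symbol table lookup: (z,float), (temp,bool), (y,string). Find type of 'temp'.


Lookup 'temp' → type bool


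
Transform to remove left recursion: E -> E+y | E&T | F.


Left-recursive alternatives: E+y, E&T; non-recursive: F
Introduce E': E -> FE', E' -> +yE' | &TE' | ε


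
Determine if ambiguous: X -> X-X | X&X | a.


'a-a&a' has two parse trees (no precedence encoded between - and &)
Ambiguous


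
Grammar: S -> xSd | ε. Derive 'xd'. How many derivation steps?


Derivation: S => xSd => xd
Steps: 2


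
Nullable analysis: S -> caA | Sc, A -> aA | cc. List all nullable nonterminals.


A nonterminal is nullable iff some alternative derives ε (directly, or every symbol in it is nullable)
Nullable: {}


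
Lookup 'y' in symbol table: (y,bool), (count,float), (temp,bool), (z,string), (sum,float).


Lookup 'y' → type bool


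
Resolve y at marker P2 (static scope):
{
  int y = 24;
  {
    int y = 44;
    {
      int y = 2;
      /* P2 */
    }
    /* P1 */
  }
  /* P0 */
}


y declared in the same block as P2
y = 2


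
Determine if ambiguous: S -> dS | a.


right-linear, alternatives start with distinct terminals 'd' vs 'a': unique leftmost derivation
Unambiguous


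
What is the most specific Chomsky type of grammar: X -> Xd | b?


Left-linear: every RHS is a terminal or one nonterminal followed by a terminal
Classification: Type 3 (Regular)


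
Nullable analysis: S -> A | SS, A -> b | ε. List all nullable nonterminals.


A nonterminal is nullable iff some alternative derives ε (directly, or every symbol in it is nullable)
Nullable: {A, S}


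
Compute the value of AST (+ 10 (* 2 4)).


Evaluate inner: (* 2 4) = 8
Evaluate root: (+ 10 8) = 18
Result: 18


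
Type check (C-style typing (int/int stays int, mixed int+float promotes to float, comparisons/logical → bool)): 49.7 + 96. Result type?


Operand types: float + int
Rule: mixed int/float promotes to float; int/int stays int
Result type: float


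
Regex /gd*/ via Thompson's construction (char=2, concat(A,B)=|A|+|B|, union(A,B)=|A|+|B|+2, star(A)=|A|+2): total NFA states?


Syntax tree has 2 char leaf(s), 0 union(s), 1 star(s)
chars contribute 2×2 = 4; each union adds +2; each star adds +2
Total: 4 + 0 + 2 = 6 states


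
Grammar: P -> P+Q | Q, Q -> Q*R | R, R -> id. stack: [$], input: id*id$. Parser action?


no handle on stack; shift 'id'
Action: shift


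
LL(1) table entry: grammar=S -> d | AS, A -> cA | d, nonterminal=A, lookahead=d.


For [A, d]: 'd' ∈ FIRST(d)
Entry: A -> d


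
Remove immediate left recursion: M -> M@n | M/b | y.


Left-recursive alternatives: M@n, M/b; non-recursive: y
Introduce M': M -> yM', M' -> @nM' | /bM' | ε


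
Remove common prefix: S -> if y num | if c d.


Common prefix: 'if'
Factored: S -> if S', S' -> y num | c d


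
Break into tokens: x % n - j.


Scan left to right, longest-match per lexeme
Tokens: ID(x), OP(%), ID(n), OP(-), ID(j)


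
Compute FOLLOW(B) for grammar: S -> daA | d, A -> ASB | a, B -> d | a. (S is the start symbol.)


$ ∈ FOLLOW(S). For each A -> αBβ: add FIRST(β)\{ε} to FOLLOW(B); if β nullable, add FOLLOW(A).
FOLLOW(B) = {$, a, d}


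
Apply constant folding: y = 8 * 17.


8 * 17 = 136 at compile time
Optimized: y = 136


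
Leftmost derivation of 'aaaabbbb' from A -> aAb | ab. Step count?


Derivation: A => aAb => aaAbb => aaaAbbb => aaaabbbb
Steps: 4


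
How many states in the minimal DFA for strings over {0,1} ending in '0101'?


Track the longest suffix of input matching a prefix of '0101': 5 classes (prefixes of length 0..4)
Minimal DFA: 5 states


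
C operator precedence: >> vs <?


'>>' is shift (level 8); '<' is relational (level 7)
Higher level binds tighter
'>>' has higher precedence than '<'


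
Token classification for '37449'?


Pattern: digits only
Type: INTEGER_LITERAL


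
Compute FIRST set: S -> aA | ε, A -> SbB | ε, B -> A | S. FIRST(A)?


Per alternative of A: FIRST(SbB) = {a, b}; FIRST(ε) = {ε}
FIRST(A) = {a, b, ε}


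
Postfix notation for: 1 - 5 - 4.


Left to right (same or higher precedence on left)
Postfix: 1 5 - 4 -


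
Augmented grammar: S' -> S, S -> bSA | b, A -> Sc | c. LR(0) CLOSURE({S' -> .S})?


Start: S' -> .S
For each item with dot before a nonterminal B, add B -> .γ for every B-production
Closure: [S' -> .S, S -> .bSA, S -> .b]


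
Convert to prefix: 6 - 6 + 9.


left-to-right (same/higher precedence on left): tree is (+ (- 6 6) 9)
Prefix: + - 6 6 9


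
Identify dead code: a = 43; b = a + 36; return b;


a is read by b's definition; b is returned
No dead code


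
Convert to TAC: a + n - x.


Break into single-operator statements:
t1 = a + n
t2 = t1 - x


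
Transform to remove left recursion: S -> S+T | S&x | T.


Left-recursive alternatives: S+T, S&x; non-recursive: T
Introduce S': S -> TS', S' -> +TS' | &xS' | ε


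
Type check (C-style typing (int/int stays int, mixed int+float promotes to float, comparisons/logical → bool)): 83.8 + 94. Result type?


Operand types: float + int
Rule: mixed int/float promotes to float; int/int stays int
Result type: float


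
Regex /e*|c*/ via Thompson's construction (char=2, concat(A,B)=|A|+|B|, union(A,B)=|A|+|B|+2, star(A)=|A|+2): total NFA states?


Syntax tree has 2 char leaf(s), 1 union(s), 2 star(s)
chars contribute 2×2 = 4; each union adds +2; each star adds +2
Total: 4 + 2 + 4 = 10 states


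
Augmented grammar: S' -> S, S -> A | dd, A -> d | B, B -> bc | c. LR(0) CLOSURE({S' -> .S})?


Start: S' -> .S
For each item with dot before a nonterminal B, add B -> .γ for every B-production
Closure: [S' -> .S, S -> .A, S -> .dd, A -> .d, A -> .B, B -> .bc, B -> .c]


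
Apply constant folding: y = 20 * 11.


20 * 11 = 220 at compile time
Optimized: y = 220


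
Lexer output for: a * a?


Scan left to right, longest-match per lexeme
Tokens: ID(a), OP(*), ID(a)


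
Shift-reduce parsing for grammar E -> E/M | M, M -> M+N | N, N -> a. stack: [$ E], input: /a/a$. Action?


shift '/' to continue E -> E/M
Action: shift


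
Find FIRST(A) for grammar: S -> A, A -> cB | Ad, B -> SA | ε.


Per alternative of A: FIRST(cB) = {c}; FIRST(Ad) = {c}
FIRST(A) = {c}


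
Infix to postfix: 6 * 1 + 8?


Left to right (same or higher precedence on left)
Postfix: 6 1 * 8 +


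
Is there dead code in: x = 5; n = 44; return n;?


x is assigned but never read
Dead: 'x = 5'


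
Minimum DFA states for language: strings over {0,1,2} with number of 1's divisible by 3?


Track (count of 1) mod 3: states 0..2, accept at 0
Minimal DFA: 3 states


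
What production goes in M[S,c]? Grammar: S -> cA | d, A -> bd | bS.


For [S, c]: 'c' ∈ FIRST(cA)
Entry: S -> cA


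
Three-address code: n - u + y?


Break into single-operator statements:
t1 = n - u
t2 = t1 + y


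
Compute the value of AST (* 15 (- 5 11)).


Evaluate inner: (- 5 11) = -6
Evaluate root: (* 15 -6) = -90
Result: -90


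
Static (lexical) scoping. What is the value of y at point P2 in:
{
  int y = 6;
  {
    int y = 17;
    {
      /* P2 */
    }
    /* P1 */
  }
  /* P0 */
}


P2's block does not declare y; resolves to the enclosing declaration at depth 1
y = 17


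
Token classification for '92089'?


Pattern: digits only
Type: INTEGER_LITERAL


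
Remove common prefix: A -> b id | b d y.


Common prefix: 'b'
Factored: A -> b A', A' -> id | d y


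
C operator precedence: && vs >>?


'>>' is shift (level 8); '&&' is logical AND (level 2)
Higher level binds tighter
'>>' has higher precedence than '&&'


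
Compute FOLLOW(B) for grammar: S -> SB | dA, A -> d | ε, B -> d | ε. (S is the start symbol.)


$ ∈ FOLLOW(S). For each A -> αBβ: add FIRST(β)\{ε} to FOLLOW(B); if β nullable, add FOLLOW(A).
FOLLOW(B) = {$, d}


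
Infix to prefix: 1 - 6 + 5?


left-to-right (same/higher precedence on left): tree is (+ (- 1 6) 5)
Prefix: + - 1 6 5


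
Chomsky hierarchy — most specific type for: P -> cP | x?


Right-linear: every RHS is a terminal or a terminal followed by one nonterminal
Classification: Type 3 (Regular)


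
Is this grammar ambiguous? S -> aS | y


right-linear, alternatives start with distinct terminals 'a' vs 'y': unique leftmost derivation
Unambiguous


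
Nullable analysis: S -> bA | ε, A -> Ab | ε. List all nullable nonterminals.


A nonterminal is nullable iff some alternative derives ε (directly, or every symbol in it is nullable)
Nullable: {A, S}


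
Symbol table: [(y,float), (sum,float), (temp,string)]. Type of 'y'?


Lookup 'y' → type float


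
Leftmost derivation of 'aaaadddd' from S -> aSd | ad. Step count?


Derivation: S => aSd => aaSdd => aaaSddd => aaaadddd
Steps: 4


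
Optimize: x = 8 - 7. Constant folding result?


8 - 7 = 1 at compile time
Optimized: x = 1


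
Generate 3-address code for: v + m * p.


Break into single-operator statements:
t1 = m * p
t2 = v + t1


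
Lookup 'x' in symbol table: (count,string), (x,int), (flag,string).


Lookup 'x' → type int


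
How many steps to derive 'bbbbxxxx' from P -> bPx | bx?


Derivation: P => bPx => bbPxx => bbbPxxx => bbbbxxxx
Steps: 4


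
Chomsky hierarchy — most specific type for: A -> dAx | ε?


Single nonterminal LHS, but d^n x^n is not regular
Classification: Type 2 (Context-Free)


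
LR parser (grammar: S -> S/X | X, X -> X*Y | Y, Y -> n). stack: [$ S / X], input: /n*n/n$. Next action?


handle 'S/X' on top; lookahead ∈ FOLLOW(S) = {/, $}
Action: reduce (S -> S/X)


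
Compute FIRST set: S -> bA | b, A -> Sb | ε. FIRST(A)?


Per alternative of A: FIRST(Sb) = {b}; FIRST(ε) = {ε}
FIRST(A) = {b, ε}


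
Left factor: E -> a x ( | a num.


Common prefix: 'a'
Factored: E -> a E', E' -> x ( | num


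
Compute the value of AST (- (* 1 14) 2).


Evaluate inner: (* 1 14) = 14
Evaluate root: (- 14 2) = 12
Result: 12


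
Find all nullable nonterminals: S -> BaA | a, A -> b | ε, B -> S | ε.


A nonterminal is nullable iff some alternative derives ε (directly, or every symbol in it is nullable)
Nullable: {A, B}


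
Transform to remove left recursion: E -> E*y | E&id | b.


Left-recursive alternatives: E*y, E&id; non-recursive: b
Introduce E': E -> bE', E' -> *yE' | &idE' | ε


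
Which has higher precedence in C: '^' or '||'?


'^' is bitwise XOR (level 4); '||' is logical OR (level 1)
Higher level binds tighter
'^' has higher precedence than '||'


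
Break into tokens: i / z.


Scan left to right, longest-match per lexeme
Tokens: ID(i), OP(/), ID(z)


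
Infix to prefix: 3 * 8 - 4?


left-to-right (same/higher precedence on left): tree is (- (* 3 8) 4)
Prefix: - * 3 8 4


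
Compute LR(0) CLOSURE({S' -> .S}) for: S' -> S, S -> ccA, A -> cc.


Start: S' -> .S
For each item with dot before a nonterminal B, add B -> .γ for every B-production
Closure: [S' -> .S, S -> .ccA]


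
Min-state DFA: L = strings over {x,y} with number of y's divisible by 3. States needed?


Track (count of y) mod 3: states 0..2, accept at 0
Minimal DFA: 3 states


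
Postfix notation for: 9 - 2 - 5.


Left to right (same or higher precedence on left)
Postfix: 9 2 - 5 -


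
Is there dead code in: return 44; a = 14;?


statement follows a return and is unreachable
Dead: 'a = 14'


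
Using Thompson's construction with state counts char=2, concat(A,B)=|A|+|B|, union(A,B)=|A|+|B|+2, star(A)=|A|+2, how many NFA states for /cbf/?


Syntax tree has 3 char leaf(s), 0 union(s), 0 star(s)
chars contribute 3×2 = 6; each union adds +2; each star adds +2
Total: 6 + 0 + 0 = 6 states


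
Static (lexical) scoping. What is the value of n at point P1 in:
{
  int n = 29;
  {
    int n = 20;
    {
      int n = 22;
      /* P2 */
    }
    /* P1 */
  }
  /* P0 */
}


n declared in the same block as P1
n = 20


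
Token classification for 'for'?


Pattern: reserved word
Type: KEYWORD


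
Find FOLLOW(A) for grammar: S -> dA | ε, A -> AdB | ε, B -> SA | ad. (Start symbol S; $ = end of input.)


$ ∈ FOLLOW(S). For each A -> αBβ: add FIRST(β)\{ε} to FOLLOW(B); if β nullable, add FOLLOW(A).
FOLLOW(A) = {$, d}


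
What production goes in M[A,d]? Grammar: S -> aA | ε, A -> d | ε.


For [A, d]: 'd' ∈ FIRST(d)
Entry: A -> d


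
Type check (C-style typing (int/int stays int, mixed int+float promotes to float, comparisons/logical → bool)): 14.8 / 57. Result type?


Operand types: float / int
Rule: mixed int/float promotes to float; int/int stays int
Result type: float


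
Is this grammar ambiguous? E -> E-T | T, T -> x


precedence layered via separate nonterminal T: deterministic
Unambiguous


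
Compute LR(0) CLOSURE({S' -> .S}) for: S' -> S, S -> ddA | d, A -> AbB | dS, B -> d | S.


Start: S' -> .S
For each item with dot before a nonterminal B, add B -> .γ for every B-production
Closure: [S' -> .S, S -> .ddA, S -> .d]


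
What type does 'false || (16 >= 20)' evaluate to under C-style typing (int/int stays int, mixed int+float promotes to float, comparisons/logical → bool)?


Operand types: bool || bool
Rule: logical operators take bool operands and yield bool
Result type: bool


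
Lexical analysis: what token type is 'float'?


Pattern: reserved word
Type: KEYWORD


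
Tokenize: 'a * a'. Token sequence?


Scan left to right, longest-match per lexeme
Tokens: ID(a), OP(*), ID(a)


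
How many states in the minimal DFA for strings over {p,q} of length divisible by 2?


Track length mod 2: states 0..1, accept at 0
Minimal DFA: 2 states


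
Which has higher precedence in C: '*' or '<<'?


'*' is multiplicative (level 10); '<<' is shift (level 8)
Higher level binds tighter
'*' has higher precedence than '<<'


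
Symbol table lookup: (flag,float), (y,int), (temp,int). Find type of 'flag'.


Lookup 'flag' → type float


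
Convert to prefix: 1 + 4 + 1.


left-to-right (same/higher precedence on left): tree is (+ (+ 1 4) 1)
Prefix: + + 1 4 1


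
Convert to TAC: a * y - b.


Break into single-operator statements:
t1 = a * y
t2 = t1 - b


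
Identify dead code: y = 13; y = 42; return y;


first assignment to y is overwritten before any read
Dead: 'y = 13'


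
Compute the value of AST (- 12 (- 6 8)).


Evaluate inner: (- 6 8) = -2
Evaluate root: (- 12 -2) = 14
Result: 14


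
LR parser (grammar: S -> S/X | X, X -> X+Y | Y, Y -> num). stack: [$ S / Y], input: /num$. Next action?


'Y' (not preceded by X+) is the handle for X -> Y
Action: reduce (X -> Y)


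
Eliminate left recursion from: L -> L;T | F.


Left-recursive alternatives: L;T; non-recursive: F
Introduce L': L -> FL', L' -> ;TL' | ε


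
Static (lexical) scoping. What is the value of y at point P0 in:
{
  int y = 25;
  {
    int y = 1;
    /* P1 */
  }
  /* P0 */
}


y declared in the same block as P0
y = 25


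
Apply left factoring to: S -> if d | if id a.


Common prefix: 'if'
Factored: S -> if S', S' -> d | id a


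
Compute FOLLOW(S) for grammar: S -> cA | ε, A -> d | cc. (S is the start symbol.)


$ ∈ FOLLOW(S). For each A -> αBβ: add FIRST(β)\{ε} to FOLLOW(B); if β nullable, add FOLLOW(A).
FOLLOW(S) = {$}


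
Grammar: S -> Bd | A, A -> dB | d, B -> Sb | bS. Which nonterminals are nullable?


A nonterminal is nullable iff some alternative derives ε (directly, or every symbol in it is nullable)
Nullable: {}


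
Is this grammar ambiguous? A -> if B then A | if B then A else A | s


dangling else: 'if B then if B then s else s' parses two ways
Ambiguous


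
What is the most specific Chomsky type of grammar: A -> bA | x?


Right-linear: every RHS is a terminal or a terminal followed by one nonterminal
Classification: Type 3 (Regular)


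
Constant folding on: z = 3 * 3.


3 * 3 = 9 at compile time
Optimized: z = 9


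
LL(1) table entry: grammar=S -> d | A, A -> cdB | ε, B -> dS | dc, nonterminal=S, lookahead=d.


For [S, d]: 'd' ∈ FIRST(d)
Entry: S -> d


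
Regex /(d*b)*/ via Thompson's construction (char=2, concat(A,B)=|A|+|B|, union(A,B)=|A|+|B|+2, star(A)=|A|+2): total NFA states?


Syntax tree has 2 char leaf(s), 0 union(s), 2 star(s)
chars contribute 2×2 = 4; each union adds +2; each star adds +2
Total: 4 + 0 + 4 = 8 states


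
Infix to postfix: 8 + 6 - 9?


Left to right (same or higher precedence on left)
Postfix: 8 6 + 9 -


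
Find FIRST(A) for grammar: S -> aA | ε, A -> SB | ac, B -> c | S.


Per alternative of A: FIRST(SB) = {a, c, ε}; FIRST(ac) = {a}
FIRST(A) = {a, c, ε}


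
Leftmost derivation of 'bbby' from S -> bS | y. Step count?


Derivation: S => bS => bbS => bbbS => bbby
Steps: 4


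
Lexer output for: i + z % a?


Scan left to right, longest-match per lexeme
Tokens: ID(i), OP(+), ID(z), OP(%), ID(a)


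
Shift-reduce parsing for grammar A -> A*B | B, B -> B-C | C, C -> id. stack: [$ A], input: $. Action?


start symbol A on stack, input exhausted
Action: accept


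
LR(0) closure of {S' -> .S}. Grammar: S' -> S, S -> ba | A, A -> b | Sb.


Start: S' -> .S
For each item with dot before a nonterminal B, add B -> .γ for every B-production
Closure: [S' -> .S, S -> .ba, S -> .A, A -> .b, A -> .Sb]


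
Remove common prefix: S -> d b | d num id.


Common prefix: 'd'
Factored: S -> d S', S' -> b | num id


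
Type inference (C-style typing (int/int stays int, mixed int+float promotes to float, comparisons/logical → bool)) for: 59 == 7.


Operand types: int == int
Rule: comparison yields bool
Result type: bool


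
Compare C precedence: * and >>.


'*' is multiplicative (level 10); '>>' is shift (level 8)
Higher level binds tighter
'*' has higher precedence than '>>'


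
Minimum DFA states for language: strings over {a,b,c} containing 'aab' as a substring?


KMP-style automaton: 3 progress states + 1 absorbing accept = 4
Minimal DFA: 4 states


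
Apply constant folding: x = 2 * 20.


2 * 20 = 40 at compile time
Optimized: x = 40


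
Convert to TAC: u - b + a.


Break into single-operator statements:
t1 = u - b
t2 = t1 + a


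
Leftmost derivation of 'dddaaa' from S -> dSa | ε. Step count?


Derivation: S => dSa => ddSaa => dddSaaa => dddaaa
Steps: 4


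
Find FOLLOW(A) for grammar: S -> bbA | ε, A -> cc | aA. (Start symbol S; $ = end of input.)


$ ∈ FOLLOW(S). For each A -> αBβ: add FIRST(β)\{ε} to FOLLOW(B); if β nullable, add FOLLOW(A).
FOLLOW(A) = {$}


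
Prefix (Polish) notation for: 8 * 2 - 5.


left-to-right (same/higher precedence on left): tree is (- (* 8 2) 5)
Prefix: - * 8 2 5


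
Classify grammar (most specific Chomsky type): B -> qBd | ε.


Single nonterminal LHS, but q^n d^n is not regular
Classification: Type 2 (Context-Free)


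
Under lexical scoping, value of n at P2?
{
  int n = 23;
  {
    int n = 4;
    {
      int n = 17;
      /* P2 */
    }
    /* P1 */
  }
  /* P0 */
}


n declared in the same block as P2
n = 17


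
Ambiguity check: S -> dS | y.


right-linear, alternatives start with distinct terminals 'd' vs 'y': unique leftmost derivation
Unambiguous


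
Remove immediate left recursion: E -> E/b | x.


Left-recursive alternatives: E/b; non-recursive: x
Introduce E': E -> xE', E' -> /bE' | ε


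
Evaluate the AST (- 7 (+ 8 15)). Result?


Evaluate inner: (+ 8 15) = 23
Evaluate root: (- 7 23) = -16
Result: -16


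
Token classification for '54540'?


Pattern: digits only
Type: INTEGER_LITERAL


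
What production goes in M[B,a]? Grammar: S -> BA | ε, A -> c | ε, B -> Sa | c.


For [B, a]: 'a' ∈ FIRST(Sa)
Entry: B -> Sa


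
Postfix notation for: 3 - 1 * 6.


* has higher precedence, evaluate 1*6 first
Postfix: 3 1 6 * -


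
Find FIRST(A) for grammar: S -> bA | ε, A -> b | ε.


Per alternative of A: FIRST(b) = {b}; FIRST(ε) = {ε}
FIRST(A) = {b, ε}


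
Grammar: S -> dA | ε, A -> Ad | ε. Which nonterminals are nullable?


A nonterminal is nullable iff some alternative derives ε (directly, or every symbol in it is nullable)
Nullable: {A, S}


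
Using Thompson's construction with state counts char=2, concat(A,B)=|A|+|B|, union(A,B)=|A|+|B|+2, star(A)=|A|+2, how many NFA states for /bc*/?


Syntax tree has 2 char leaf(s), 0 union(s), 1 star(s)
chars contribute 2×2 = 4; each union adds +2; each star adds +2
Total: 4 + 0 + 2 = 6 states


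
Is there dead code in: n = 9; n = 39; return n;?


first assignment to n is overwritten before any read
Dead: 'n = 9'


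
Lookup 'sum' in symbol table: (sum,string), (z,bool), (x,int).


Lookup 'sum' → type string


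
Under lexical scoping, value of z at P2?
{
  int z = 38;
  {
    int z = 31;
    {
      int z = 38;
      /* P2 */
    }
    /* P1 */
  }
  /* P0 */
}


z declared in the same block as P2
z = 38


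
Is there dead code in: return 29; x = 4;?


statement follows a return and is unreachable
Dead: 'x = 4'


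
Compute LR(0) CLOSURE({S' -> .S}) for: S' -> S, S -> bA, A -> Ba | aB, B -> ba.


Start: S' -> .S
For each item with dot before a nonterminal B, add B -> .γ for every B-production
Closure: [S' -> .S, S -> .bA]


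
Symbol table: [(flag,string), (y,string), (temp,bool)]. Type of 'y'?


Lookup 'y' → type string


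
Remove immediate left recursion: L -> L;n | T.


Left-recursive alternatives: L;n; non-recursive: T
Introduce L': L -> TL', L' -> ;nL' | ε


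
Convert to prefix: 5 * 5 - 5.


left-to-right (same/higher precedence on left): tree is (- (* 5 5) 5)
Prefix: - * 5 5 5


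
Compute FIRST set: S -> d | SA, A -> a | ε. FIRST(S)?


Per alternative of S: FIRST(d) = {d}; FIRST(SA) = {d}
FIRST(S) = {d}


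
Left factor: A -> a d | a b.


Common prefix: 'a'
Factored: A -> a A', A' -> d | b


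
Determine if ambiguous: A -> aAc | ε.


balanced a^n…c^n: each string has a unique parse
Unambiguous


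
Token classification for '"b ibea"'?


Pattern: double-quoted sequence
Type: STRING_LITERAL


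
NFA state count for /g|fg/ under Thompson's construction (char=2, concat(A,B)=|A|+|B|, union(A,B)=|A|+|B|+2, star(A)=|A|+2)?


Syntax tree has 3 char leaf(s), 1 union(s), 0 star(s)
chars contribute 3×2 = 6; each union adds +2; each star adds +2
Total: 6 + 2 + 0 = 8 states


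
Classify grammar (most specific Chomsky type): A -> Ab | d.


Left-linear: every RHS is a terminal or one nonterminal followed by a terminal
Classification: Type 3 (Regular)


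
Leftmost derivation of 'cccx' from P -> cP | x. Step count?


Derivation: P => cP => ccP => cccP => cccx
Steps: 4


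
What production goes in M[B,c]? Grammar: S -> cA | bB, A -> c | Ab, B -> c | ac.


For [B, c]: 'c' ∈ FIRST(c)
Entry: B -> c


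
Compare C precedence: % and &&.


'%' is multiplicative (level 10); '&&' is logical AND (level 2)
Higher level binds tighter
'%' has higher precedence than '&&'


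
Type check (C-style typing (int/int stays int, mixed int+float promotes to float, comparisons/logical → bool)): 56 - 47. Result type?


Operand types: int - int
Rule: mixed int/float promotes to float; int/int stays int
Result type: int


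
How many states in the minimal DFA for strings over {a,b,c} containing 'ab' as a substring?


KMP-style automaton: 2 progress states + 1 absorbing accept = 3
Minimal DFA: 3 states


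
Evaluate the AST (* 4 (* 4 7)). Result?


Evaluate inner: (* 4 7) = 28
Evaluate root: (* 4 28) = 112
Result: 112


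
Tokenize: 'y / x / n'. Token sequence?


Scan left to right, longest-match per lexeme
Tokens: ID(y), OP(/), ID(x), OP(/), ID(n)


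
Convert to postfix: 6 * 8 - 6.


Left to right (same or higher precedence on left)
Postfix: 6 8 * 6 -


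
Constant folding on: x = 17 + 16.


17 + 16 = 33 at compile time
Optimized: x = 33


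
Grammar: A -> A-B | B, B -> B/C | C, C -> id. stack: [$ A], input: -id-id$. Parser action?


shift '-' to continue A -> A-B
Action: shift


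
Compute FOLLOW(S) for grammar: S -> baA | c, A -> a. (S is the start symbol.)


$ ∈ FOLLOW(S). For each A -> αBβ: add FIRST(β)\{ε} to FOLLOW(B); if β nullable, add FOLLOW(A).
FOLLOW(S) = {$}
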